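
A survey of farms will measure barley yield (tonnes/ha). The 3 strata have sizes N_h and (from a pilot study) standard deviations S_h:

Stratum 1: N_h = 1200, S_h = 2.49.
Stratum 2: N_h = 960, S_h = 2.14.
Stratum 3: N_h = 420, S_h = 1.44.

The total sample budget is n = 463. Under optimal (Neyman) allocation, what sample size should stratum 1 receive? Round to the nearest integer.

245

Neyman allocation: n_h = n · N_h S_h / Σ N_i S_i, with n = 463.
  stratum 1: N_h·S_h = 1200·2.49 = 2988.00
  stratum 2: N_h·S_h = 960·2.14 = 2054.40
  stratum 3: N_h·S_h = 420·1.44 = 604.80
Σ N_h S_h = 5647.20
n for stratum 1 = 463·2988.00/5647.20 = 244.979 → 245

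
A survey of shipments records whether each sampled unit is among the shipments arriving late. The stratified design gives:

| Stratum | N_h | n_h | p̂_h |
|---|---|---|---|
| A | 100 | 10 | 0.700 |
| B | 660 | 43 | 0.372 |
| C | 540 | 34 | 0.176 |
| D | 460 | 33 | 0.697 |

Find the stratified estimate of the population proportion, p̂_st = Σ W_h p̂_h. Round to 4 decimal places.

p̂_st ≈ 0.4154

N = 1760; stratum weights W_h = N_h/N.
p̂_st = Σ W_h p̂_h = (100·0.700 + 660·0.372 + 540·0.176 + 460·0.697)/1760 = 0.41544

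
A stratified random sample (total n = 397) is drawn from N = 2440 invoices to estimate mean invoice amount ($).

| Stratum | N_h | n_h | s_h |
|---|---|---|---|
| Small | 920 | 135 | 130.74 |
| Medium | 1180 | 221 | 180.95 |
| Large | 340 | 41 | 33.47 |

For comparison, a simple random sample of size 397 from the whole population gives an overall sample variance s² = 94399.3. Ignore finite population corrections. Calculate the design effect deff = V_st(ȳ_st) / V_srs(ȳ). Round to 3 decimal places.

V̂(ȳ_st) = Σ W_h² s_h²/n_h, with W_h = N_h/N and N = 2440:
  stratum Small: (920/2440)²·130.74²/135 = 18.0003
  stratum Medium: (1180/2440)²·180.95²/221 = 34.6505
  stratum Large: (340/2440)²·33.47²/41 = 0.530525
V_st = 53.1813
V_srs = s²/n = 94399.3/397 = 237.782
deff = V_st / V_srs = 53.1813/237.782 = 0.2237

deff ≈ 0.224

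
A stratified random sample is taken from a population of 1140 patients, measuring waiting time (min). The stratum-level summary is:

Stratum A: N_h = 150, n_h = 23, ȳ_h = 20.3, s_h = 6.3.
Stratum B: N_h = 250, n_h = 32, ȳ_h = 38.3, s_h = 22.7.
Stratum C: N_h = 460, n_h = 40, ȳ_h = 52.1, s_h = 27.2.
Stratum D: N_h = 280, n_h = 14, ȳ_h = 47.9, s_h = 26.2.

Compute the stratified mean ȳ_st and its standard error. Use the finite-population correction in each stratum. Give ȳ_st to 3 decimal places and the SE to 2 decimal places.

ȳ_st ≈ 43.858, SE ≈ 2.50

ȳ_st = Σ W_h ȳ_h = (150·20.3 + 250·38.3 + 460·52.1 + 280·47.9)/1140 = 43.85789
V̂(ȳ_st) = Σ W_h² (1 − n_h/N_h) s_h²/n_h, with W_h = N_h/N and N = 1140:
  stratum A: (150/1140)²·(1 − 23/150)·6.3²/23 = 0.0252952
  stratum B: (250/1140)²·(1 − 32/250)·22.7²/32 = 0.675287
  stratum C: (460/1140)²·(1 − 40/460)·27.2²/40 = 2.74964
  stratum D: (280/1140)²·(1 − 14/280)·26.2²/14 = 2.80999
V̂(ȳ_st) = 6.26021
SE(ȳ_st) = √6.26021 = 2.50204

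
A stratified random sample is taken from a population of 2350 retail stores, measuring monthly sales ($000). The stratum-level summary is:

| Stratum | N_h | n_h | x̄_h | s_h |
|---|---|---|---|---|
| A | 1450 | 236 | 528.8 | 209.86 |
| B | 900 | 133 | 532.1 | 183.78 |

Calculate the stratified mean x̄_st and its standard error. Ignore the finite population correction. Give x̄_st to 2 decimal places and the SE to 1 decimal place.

x̄_st = Σ W_h x̄_h = (1450·528.8 + 900·532.1)/2350 = 530.06383
V̂(x̄_st) = Σ W_h² s_h²/n_h, with W_h = N_h/N and N = 2350:
  stratum A: (1450/2350)²·209.86²/236 = 71.0473
  stratum B: (900/2350)²·183.78²/133 = 37.2472
V̂(x̄_st) = 108.295
SE(x̄_st) = √108.295 = 10.4065

x̄_st ≈ 530.06, SE ≈ 10.4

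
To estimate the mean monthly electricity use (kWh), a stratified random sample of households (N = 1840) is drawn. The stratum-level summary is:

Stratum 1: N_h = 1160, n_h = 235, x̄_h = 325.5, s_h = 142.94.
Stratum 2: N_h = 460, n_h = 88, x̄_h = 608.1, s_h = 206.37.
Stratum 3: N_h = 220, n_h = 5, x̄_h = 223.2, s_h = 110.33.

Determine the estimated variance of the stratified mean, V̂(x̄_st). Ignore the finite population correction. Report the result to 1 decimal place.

V̂(x̄_st) ≈ 99.6

V̂(x̄_st) = Σ W_h² s_h²/n_h, with W_h = N_h/N and N = 1840:
  stratum 1: (1160/1840)²·142.94²/235 = 34.5557
  stratum 2: (460/1840)²·206.37²/88 = 30.2476
  stratum 3: (220/1840)²·110.33²/5 = 34.8038
V̂(x̄_st) = 99.6071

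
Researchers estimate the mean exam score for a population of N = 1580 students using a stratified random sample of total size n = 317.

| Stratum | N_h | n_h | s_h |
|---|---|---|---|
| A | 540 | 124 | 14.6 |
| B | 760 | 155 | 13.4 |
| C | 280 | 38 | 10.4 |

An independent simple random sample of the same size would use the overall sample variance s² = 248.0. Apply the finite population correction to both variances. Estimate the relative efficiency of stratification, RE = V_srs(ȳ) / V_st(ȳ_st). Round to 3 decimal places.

RE ≈ 1.404

V̂(ȳ_st) = Σ W_h² (1 − n_h/N_h) s_h²/n_h, with W_h = N_h/N and N = 1580:
  stratum A: (540/1580)²·(1 − 124/540)·14.6²/124 = 0.154688
  stratum B: (760/1580)²·(1 − 155/760)·13.4²/155 = 0.21337
  stratum C: (280/1580)²·(1 − 38/280)·10.4²/38 = 0.0772578
V_st = 0.445316
V_srs = (1 − 317/1580)·248.0/317 = 0.625372
Relative efficiency = V_srs / V_st = 0.625372/0.445316 = 1.4043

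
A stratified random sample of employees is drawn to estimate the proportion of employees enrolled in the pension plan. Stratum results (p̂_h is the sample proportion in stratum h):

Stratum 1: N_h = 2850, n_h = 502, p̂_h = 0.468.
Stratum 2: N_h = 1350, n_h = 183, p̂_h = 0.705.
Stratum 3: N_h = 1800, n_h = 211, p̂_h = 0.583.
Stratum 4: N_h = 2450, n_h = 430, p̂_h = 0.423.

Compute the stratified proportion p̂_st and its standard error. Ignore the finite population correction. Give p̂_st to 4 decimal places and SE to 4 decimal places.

N = 8450; stratum weights W_h = N_h/N.
p̂_st = Σ W_h p̂_h = (2850·0.468 + 1350·0.705 + 1800·0.583 + 2450·0.423)/8450 = 0.51731
V̂(p̂_st) = Σ W_h² p̂_h(1−p̂_h)/(n_h−1):
  stratum 1: (2850/8450)²·0.468·0.532/501 = 5.65322e-05
  stratum 2: (1350/8450)²·0.705·0.295/182 = 2.91671e-05
  stratum 3: (1800/8450)²·0.583·0.417/210 = 5.25311e-05
  stratum 4: (2450/8450)²·0.423·0.577/429 = 4.78275e-05
V̂(p̂_st) = 0.000186058; SE = √V̂ = 0.0136403

p̂_st ≈ 0.5173, SE ≈ 0.0136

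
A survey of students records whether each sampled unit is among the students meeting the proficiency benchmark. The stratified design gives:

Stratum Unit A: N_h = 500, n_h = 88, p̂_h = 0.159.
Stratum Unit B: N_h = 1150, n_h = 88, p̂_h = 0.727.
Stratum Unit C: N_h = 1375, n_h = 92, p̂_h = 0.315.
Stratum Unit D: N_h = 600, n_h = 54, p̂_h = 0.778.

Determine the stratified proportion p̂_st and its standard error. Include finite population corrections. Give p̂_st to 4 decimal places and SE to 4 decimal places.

p̂_st ≈ 0.5008, SE ≈ 0.0252

N = 3625; stratum weights W_h = N_h/N.
p̂_st = Σ W_h p̂_h = (500·0.159 + 1150·0.727 + 1375·0.315 + 600·0.778)/3625 = 0.50082
V̂(p̂_st) = Σ W_h² (1 − n_h/N_h) p̂_h(1−p̂_h)/(n_h−1):
  stratum Unit A: (500/3625)²·(1 − 88/500)·0.159·0.841/87 = 2.40949e-05
  stratum Unit B: (1150/3625)²·(1 − 88/1150)·0.727·0.273/87 = 0.000212024
  stratum Unit C: (1375/3625)²·(1 − 92/1375)·0.315·0.685/91 = 0.000318327
  stratum Unit D: (600/3625)²·(1 − 54/600)·0.778·0.222/53 = 8.12427e-05
V̂(p̂_st) = 0.000635688; SE = √V̂ = 0.0252129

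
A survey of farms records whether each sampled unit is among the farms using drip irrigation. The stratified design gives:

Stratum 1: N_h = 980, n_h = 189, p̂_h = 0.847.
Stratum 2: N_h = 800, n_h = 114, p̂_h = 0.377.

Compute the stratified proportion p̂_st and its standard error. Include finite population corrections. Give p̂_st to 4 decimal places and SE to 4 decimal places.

p̂_st ≈ 0.6358, SE ≈ 0.0230

N = 1780; stratum weights W_h = N_h/N.
p̂_st = Σ W_h p̂_h = (980·0.847 + 800·0.377)/1780 = 0.63576
V̂(p̂_st) = Σ W_h² (1 − n_h/N_h) p̂_h(1−p̂_h)/(n_h−1):
  stratum 1: (980/1780)²·(1 − 189/980)·0.847·0.153/188 = 0.000168647
  stratum 2: (800/1780)²·(1 − 114/800)·0.377·0.623/113 = 0.000360019
V̂(p̂_st) = 0.000528666; SE = √V̂ = 0.0229927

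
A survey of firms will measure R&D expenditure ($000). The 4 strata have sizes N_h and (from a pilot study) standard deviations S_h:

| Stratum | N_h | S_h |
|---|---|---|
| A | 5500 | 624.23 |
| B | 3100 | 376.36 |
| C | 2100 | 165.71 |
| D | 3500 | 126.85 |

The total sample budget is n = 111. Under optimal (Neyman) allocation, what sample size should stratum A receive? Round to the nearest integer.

71

Neyman allocation: n_h = n · N_h S_h / Σ N_i S_i, with n = 111.
  stratum A: N_h·S_h = 5500·624.23 = 3433265.00
  stratum B: N_h·S_h = 3100·376.36 = 1166716.00
  stratum C: N_h·S_h = 2100·165.71 = 347991.00
  stratum D: N_h·S_h = 3500·126.85 = 443975.00
Σ N_h S_h = 5391947.00
n for stratum A = 111·3433265.00/5391947.00 = 70.678 → 71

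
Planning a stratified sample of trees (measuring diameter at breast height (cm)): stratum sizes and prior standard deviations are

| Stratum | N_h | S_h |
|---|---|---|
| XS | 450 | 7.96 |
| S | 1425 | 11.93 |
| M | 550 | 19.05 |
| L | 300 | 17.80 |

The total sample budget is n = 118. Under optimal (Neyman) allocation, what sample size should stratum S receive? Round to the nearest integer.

55

Neyman allocation: n_h = n · N_h S_h / Σ N_i S_i, with n = 118.
  stratum XS: N_h·S_h = 450·7.96 = 3582.00
  stratum S: N_h·S_h = 1425·11.93 = 17000.25
  stratum M: N_h·S_h = 550·19.05 = 10477.50
  stratum L: N_h·S_h = 300·17.80 = 5340.00
Σ N_h S_h = 36399.75
n for stratum S = 118·17000.25/36399.75 = 55.111 → 55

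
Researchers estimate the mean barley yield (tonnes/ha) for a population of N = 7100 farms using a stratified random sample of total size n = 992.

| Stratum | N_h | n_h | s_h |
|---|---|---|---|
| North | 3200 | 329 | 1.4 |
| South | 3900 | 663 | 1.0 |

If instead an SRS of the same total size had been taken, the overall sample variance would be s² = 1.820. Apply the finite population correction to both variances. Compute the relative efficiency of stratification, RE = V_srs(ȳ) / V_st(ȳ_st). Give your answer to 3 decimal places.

RE ≈ 1.078

V̂(ȳ_st) = Σ W_h² (1 − n_h/N_h) s_h²/n_h, with W_h = N_h/N and N = 7100:
  stratum North: (3200/7100)²·(1 − 329/3200)·1.4²/329 = 0.00108574
  stratum South: (3900/7100)²·(1 − 663/3900)·1.0²/663 = 0.000377726
V_st = 0.00146347
V_srs = (1 − 992/7100)·1.820/992 = 0.00157834
Relative efficiency = V_srs / V_st = 0.00157834/0.00146347 = 1.0785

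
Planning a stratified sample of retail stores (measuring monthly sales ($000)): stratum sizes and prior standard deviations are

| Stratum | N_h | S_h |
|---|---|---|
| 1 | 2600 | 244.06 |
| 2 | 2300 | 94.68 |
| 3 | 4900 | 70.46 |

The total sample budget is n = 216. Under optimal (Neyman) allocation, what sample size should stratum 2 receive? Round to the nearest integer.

Neyman allocation: n_h = n · N_h S_h / Σ N_i S_i, with n = 216.
  stratum 1: N_h·S_h = 2600·244.06 = 634556.00
  stratum 2: N_h·S_h = 2300·94.68 = 217764.00
  stratum 3: N_h·S_h = 4900·70.46 = 345254.00
Σ N_h S_h = 1197574.00
n for stratum 2 = 216·217764.00/1197574.00 = 39.277 → 39

39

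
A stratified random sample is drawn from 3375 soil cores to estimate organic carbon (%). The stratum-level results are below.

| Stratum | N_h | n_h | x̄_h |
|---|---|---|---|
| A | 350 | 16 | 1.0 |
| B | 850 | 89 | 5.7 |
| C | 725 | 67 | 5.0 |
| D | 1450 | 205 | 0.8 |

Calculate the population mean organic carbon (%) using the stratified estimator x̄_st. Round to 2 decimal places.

x̄_st ≈ 2.96

N = Σ N_h = 3375. Stratum weights W_h = N_h/N.
x̄_st = (350·1.0 + 850·5.7 + 725·5.0 + 1450·0.8) / 3375 = 2.9570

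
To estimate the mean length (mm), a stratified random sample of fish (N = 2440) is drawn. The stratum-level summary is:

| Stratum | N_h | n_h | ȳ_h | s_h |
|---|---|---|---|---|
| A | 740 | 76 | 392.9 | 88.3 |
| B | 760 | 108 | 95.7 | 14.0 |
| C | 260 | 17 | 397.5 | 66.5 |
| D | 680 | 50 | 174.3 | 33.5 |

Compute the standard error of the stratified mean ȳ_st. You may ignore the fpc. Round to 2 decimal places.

V̂(ȳ_st) = Σ W_h² s_h²/n_h, with W_h = N_h/N and N = 2440:
  stratum A: (740/2440)²·88.3²/76 = 9.43608
  stratum B: (760/2440)²·14.0²/108 = 0.176068
  stratum C: (260/2440)²·66.5²/17 = 2.95367
  stratum D: (680/2440)²·33.5²/50 = 1.74324
V̂(ȳ_st) = 14.3091
SE(ȳ_st) = √14.3091 = 3.78273

SE(ȳ_st) ≈ 3.78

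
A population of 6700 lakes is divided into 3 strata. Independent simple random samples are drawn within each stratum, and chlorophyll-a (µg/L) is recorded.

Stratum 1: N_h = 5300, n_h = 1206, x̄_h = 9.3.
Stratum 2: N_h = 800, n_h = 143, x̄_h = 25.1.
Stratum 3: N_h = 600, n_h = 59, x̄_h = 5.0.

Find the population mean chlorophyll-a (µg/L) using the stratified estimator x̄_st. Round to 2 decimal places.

x̄_st ≈ 10.80

N = Σ N_h = 6700. Stratum weights W_h = N_h/N.
x̄_st = (5300·9.3 + 800·25.1 + 600·5.0) / 6700 = 10.8015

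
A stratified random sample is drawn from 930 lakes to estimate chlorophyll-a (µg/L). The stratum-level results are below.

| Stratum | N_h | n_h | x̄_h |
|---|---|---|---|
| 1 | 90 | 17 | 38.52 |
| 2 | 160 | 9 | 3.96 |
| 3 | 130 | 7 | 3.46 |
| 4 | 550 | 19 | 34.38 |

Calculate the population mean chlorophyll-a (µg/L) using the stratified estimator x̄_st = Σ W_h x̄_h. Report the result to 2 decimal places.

x̄_st ≈ 25.22

N = Σ N_h = 930. Stratum weights W_h = N_h/N.
x̄_st = (90·38.52 + 160·3.96 + 130·3.46 + 550·34.38) / 930 = 25.2249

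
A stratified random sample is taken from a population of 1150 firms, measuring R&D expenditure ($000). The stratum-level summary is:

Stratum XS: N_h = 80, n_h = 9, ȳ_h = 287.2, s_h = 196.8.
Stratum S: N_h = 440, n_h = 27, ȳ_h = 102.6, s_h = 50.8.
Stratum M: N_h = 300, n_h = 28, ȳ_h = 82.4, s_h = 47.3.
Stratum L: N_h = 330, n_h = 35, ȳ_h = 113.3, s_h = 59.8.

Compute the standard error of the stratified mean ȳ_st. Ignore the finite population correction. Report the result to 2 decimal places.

V̂(ȳ_st) = Σ W_h² s_h²/n_h, with W_h = N_h/N and N = 1150:
  stratum XS: (80/1150)²·196.8²/9 = 20.8253
  stratum S: (440/1150)²·50.8²/27 = 13.9918
  stratum M: (300/1150)²·47.3²/28 = 5.43765
  stratum L: (330/1150)²·59.8²/35 = 8.4133
V̂(ȳ_st) = 48.6681
SE(ȳ_st) = √48.6681 = 6.97625

SE(ȳ_st) ≈ 6.98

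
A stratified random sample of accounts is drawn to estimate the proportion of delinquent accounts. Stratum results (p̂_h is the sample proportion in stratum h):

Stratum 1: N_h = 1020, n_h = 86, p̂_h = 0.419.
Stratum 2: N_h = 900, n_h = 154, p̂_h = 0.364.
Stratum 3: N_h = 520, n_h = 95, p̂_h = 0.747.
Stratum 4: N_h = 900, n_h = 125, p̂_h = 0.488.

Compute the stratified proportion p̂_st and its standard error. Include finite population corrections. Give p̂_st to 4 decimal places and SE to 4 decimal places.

p̂_st ≈ 0.4738, SE ≈ 0.0224

N = 3340; stratum weights W_h = N_h/N.
p̂_st = Σ W_h p̂_h = (1020·0.419 + 900·0.364 + 520·0.747 + 900·0.488)/3340 = 0.47384
V̂(p̂_st) = Σ W_h² (1 − n_h/N_h) p̂_h(1−p̂_h)/(n_h−1):
  stratum 1: (1020/3340)²·(1 − 86/1020)·0.419·0.581/85 = 0.000244582
  stratum 2: (900/3340)²·(1 − 154/900)·0.364·0.636/153 = 9.10658e-05
  stratum 3: (520/3340)²·(1 − 95/520)·0.747·0.253/94 = 3.98302e-05
  stratum 4: (900/3340)²·(1 − 125/900)·0.488·0.512/124 = 0.000125985
V̂(p̂_st) = 0.000501464; SE = √V̂ = 0.0223934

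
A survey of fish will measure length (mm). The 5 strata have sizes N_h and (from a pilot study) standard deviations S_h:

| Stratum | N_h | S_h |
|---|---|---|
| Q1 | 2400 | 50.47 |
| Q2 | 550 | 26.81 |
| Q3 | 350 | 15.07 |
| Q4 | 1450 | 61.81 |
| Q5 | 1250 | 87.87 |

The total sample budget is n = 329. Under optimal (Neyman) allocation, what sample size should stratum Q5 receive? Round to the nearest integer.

106

Neyman allocation: n_h = n · N_h S_h / Σ N_i S_i, with n = 329.
  stratum Q1: N_h·S_h = 2400·50.47 = 121128.00
  stratum Q2: N_h·S_h = 550·26.81 = 14745.50
  stratum Q3: N_h·S_h = 350·15.07 = 5274.50
  stratum Q4: N_h·S_h = 1450·61.81 = 89624.50
  stratum Q5: N_h·S_h = 1250·87.87 = 109837.50
Σ N_h S_h = 340610.00
n for stratum Q5 = 329·109837.50/340610.00 = 106.094 → 106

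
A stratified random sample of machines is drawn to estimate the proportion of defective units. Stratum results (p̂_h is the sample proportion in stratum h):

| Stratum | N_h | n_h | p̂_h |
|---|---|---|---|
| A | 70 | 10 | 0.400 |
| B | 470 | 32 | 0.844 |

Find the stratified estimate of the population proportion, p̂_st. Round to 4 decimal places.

p̂_st ≈ 0.7864

N = 540; stratum weights W_h = N_h/N.
p̂_st = Σ W_h p̂_h = (70·0.400 + 470·0.844)/540 = 0.78644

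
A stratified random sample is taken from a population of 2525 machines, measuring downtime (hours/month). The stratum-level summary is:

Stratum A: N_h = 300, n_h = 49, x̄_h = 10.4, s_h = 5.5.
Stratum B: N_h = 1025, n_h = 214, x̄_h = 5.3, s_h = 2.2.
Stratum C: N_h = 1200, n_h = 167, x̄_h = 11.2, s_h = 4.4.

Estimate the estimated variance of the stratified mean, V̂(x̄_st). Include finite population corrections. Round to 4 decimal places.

V̂(x̄_st) ≈ 0.0328

V̂(x̄_st) = Σ W_h² (1 − n_h/N_h) s_h²/n_h, with W_h = N_h/N and N = 2525:
  stratum A: (300/2525)²·(1 − 49/300)·5.5²/49 = 0.00729124
  stratum B: (1025/2525)²·(1 − 214/1025)·2.2²/214 = 0.00294886
  stratum C: (1200/2525)²·(1 − 167/1200)·4.4²/167 = 0.0225397
V̂(x̄_st) = 0.0327798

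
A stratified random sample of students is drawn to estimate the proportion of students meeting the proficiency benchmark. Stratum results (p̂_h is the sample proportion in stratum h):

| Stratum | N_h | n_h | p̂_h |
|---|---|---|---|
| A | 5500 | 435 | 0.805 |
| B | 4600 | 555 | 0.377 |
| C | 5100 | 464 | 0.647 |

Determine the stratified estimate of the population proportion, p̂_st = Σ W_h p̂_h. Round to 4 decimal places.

N = 15200; stratum weights W_h = N_h/N.
p̂_st = Σ W_h p̂_h = (5500·0.805 + 4600·0.377 + 5100·0.647)/15200 = 0.62246

p̂_st ≈ 0.6225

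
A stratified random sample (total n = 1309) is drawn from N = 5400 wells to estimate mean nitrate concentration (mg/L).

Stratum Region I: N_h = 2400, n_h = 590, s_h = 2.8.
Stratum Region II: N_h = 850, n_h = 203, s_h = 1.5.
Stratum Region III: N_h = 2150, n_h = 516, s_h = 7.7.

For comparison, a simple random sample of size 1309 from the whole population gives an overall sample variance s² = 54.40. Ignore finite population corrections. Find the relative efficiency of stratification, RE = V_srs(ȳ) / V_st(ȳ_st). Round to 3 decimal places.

V̂(ȳ_st) = Σ W_h² s_h²/n_h, with W_h = N_h/N and N = 5400:
  stratum Region I: (2400/5400)²·2.8²/590 = 0.00262482
  stratum Region II: (850/5400)²·1.5²/203 = 0.000274623
  stratum Region III: (2150/5400)²·7.7²/516 = 0.0182147
V_st = 0.0211141
V_srs = s²/n = 54.40/1309 = 0.0415584
Relative efficiency = V_srs / V_st = 0.0415584/0.0211141 = 1.9683

RE ≈ 1.968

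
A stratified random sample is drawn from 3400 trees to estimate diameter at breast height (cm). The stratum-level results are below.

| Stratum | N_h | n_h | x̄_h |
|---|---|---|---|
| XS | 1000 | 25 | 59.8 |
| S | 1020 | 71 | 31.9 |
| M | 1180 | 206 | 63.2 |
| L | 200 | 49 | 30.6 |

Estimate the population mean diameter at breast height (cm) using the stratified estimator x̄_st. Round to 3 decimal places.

N = Σ N_h = 3400. Stratum weights W_h = N_h/N.
x̄_st = (1000·59.8 + 1020·31.9 + 1180·63.2 + 200·30.6) / 3400 = 50.89235

x̄_st ≈ 50.892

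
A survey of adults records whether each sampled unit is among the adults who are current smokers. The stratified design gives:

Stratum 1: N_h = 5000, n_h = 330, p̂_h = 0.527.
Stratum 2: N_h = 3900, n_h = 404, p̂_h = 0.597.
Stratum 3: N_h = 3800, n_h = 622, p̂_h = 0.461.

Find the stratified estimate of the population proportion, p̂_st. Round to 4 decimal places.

p̂_st ≈ 0.5287

N = 12700; stratum weights W_h = N_h/N.
p̂_st = Σ W_h p̂_h = (5000·0.527 + 3900·0.597 + 3800·0.461)/12700 = 0.52875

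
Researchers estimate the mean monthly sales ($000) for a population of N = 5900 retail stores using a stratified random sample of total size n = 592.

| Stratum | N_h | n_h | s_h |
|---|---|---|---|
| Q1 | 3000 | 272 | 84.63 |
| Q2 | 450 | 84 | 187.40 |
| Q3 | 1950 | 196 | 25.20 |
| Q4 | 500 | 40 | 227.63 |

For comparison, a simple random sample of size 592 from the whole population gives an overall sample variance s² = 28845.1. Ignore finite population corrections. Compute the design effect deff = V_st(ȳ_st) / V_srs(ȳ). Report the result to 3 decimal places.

V̂(ȳ_st) = Σ W_h² s_h²/n_h, with W_h = N_h/N and N = 5900:
  stratum Q1: (3000/5900)²·84.63²/272 = 6.80798
  stratum Q2: (450/5900)²·187.40²/84 = 2.4321
  stratum Q3: (1950/5900)²·25.20²/196 = 0.353924
  stratum Q4: (500/5900)²·227.63²/40 = 9.30326
V_st = 18.8973
V_srs = s²/n = 28845.1/592 = 48.7248
deff = V_st / V_srs = 18.8973/48.7248 = 0.3878

deff ≈ 0.388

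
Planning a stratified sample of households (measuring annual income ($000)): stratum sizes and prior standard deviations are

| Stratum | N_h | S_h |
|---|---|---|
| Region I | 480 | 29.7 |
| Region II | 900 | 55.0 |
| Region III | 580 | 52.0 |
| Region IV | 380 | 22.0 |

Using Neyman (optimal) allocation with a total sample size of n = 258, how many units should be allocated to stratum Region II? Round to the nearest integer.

Neyman allocation: n_h = n · N_h S_h / Σ N_i S_i, with n = 258.
  stratum Region I: N_h·S_h = 480·29.7 = 14256.00
  stratum Region II: N_h·S_h = 900·55.0 = 49500.00
  stratum Region III: N_h·S_h = 580·52.0 = 30160.00
  stratum Region IV: N_h·S_h = 380·22.0 = 8360.00
Σ N_h S_h = 102276.00
n for stratum Region II = 258·49500.00/102276.00 = 124.868 → 125

125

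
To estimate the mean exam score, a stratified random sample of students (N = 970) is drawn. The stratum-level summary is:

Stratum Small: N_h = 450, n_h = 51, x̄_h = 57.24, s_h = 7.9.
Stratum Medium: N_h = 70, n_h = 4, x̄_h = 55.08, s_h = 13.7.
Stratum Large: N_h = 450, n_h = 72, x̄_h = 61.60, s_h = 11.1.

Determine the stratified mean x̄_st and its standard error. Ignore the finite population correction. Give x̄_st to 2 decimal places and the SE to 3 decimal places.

x̄_st = Σ W_h x̄_h = (450·57.24 + 70·55.08 + 450·61.60)/970 = 59.10680
V̂(x̄_st) = Σ W_h² s_h²/n_h, with W_h = N_h/N and N = 970:
  stratum Small: (450/970)²·7.9²/51 = 0.26337
  stratum Medium: (70/970)²·13.7²/4 = 0.244362
  stratum Large: (450/970)²·11.1²/72 = 0.368294
V̂(x̄_st) = 0.876026
SE(x̄_st) = √0.876026 = 0.935963

x̄_st ≈ 59.11, SE ≈ 0.936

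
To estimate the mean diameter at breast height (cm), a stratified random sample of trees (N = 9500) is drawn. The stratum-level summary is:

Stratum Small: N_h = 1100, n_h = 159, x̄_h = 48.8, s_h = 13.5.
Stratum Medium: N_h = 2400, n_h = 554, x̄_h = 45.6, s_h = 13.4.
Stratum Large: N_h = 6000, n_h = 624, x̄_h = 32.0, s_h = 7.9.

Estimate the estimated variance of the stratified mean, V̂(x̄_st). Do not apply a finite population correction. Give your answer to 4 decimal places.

V̂(x̄_st) = Σ W_h² s_h²/n_h, with W_h = N_h/N and N = 9500:
  stratum Small: (1100/9500)²·13.5²/159 = 0.0153677
  stratum Medium: (2400/9500)²·13.4²/554 = 0.0206859
  stratum Large: (6000/9500)²·7.9²/624 = 0.0398956
V̂(x̄_st) = 0.0759492

V̂(x̄_st) ≈ 0.0759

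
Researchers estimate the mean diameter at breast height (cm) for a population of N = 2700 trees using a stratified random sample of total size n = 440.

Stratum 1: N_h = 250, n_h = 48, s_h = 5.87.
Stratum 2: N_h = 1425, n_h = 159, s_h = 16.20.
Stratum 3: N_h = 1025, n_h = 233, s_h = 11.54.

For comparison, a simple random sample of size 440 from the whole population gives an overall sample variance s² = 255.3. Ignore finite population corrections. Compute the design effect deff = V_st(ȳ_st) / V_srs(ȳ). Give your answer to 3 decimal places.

deff ≈ 0.945

V̂(ȳ_st) = Σ W_h² s_h²/n_h, with W_h = N_h/N and N = 2700:
  stratum 1: (250/2700)²·5.87²/48 = 0.00615442
  stratum 2: (1425/2700)²·16.20²/159 = 0.459764
  stratum 3: (1025/2700)²·11.54²/233 = 0.0823713
V_st = 0.54829
V_srs = s²/n = 255.3/440 = 0.580227
deff = V_st / V_srs = 0.54829/0.580227 = 0.9450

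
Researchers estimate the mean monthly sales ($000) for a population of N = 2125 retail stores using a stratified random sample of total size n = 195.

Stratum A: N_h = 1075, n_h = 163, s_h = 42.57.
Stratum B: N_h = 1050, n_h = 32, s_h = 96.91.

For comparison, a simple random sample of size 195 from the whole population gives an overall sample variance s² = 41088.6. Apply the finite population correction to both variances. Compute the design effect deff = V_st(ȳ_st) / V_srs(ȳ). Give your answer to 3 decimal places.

deff ≈ 0.376

V̂(ȳ_st) = Σ W_h² (1 − n_h/N_h) s_h²/n_h, with W_h = N_h/N and N = 2125:
  stratum A: (1075/2125)²·(1 − 163/1075)·42.57²/163 = 2.41382
  stratum B: (1050/2125)²·(1 − 32/1050)·96.91²/32 = 69.4715
V_st = 71.8853
V_srs = (1 − 195/2125)·41088.6/195 = 191.375
deff = V_st / V_srs = 71.8853/191.375 = 0.3756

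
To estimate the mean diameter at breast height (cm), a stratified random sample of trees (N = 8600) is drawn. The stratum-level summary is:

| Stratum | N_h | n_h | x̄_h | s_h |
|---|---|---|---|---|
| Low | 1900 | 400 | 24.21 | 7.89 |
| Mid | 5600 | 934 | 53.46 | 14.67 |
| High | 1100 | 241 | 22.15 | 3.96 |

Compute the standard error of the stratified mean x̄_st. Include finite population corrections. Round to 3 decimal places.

SE(x̄_st) ≈ 0.297

V̂(x̄_st) = Σ W_h² (1 − n_h/N_h) s_h²/n_h, with W_h = N_h/N and N = 8600:
  stratum Low: (1900/8600)²·(1 − 400/1900)·7.89²/400 = 0.00599711
  stratum Mid: (5600/8600)²·(1 − 934/5600)·14.67²/934 = 0.0814046
  stratum High: (1100/8600)²·(1 − 241/1100)·3.96²/241 = 0.000831309
V̂(x̄_st) = 0.0882331
SE(x̄_st) = √0.0882331 = 0.297041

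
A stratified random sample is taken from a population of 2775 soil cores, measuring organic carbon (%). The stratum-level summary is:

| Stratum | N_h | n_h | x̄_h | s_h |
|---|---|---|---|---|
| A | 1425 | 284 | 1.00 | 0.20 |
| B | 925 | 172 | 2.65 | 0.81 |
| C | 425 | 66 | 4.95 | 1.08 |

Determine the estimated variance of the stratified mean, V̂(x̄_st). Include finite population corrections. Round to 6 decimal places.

V̂(x̄_st) = Σ W_h² (1 − n_h/N_h) s_h²/n_h, with W_h = N_h/N and N = 2775:
  stratum A: (1425/2775)²·(1 − 284/1425)·0.20²/284 = 2.97383e-05
  stratum B: (925/2775)²·(1 − 172/925)·0.81²/172 = 0.000345026
  stratum C: (425/2775)²·(1 − 66/425)·1.08²/66 = 0.000350156
V̂(x̄_st) = 0.00072492

V̂(x̄_st) ≈ 0.000725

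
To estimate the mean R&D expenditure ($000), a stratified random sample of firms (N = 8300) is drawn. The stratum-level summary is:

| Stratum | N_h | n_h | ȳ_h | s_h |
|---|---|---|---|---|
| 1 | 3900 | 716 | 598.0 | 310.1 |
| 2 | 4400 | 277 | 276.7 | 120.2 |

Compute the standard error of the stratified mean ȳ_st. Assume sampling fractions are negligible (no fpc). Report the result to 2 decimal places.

V̂(ȳ_st) = Σ W_h² s_h²/n_h, with W_h = N_h/N and N = 8300:
  stratum 1: (3900/8300)²·310.1²/716 = 29.6527
  stratum 2: (4400/8300)²·120.2²/277 = 14.6581
V̂(ȳ_st) = 44.3108
SE(ȳ_st) = √44.3108 = 6.65663

SE(ȳ_st) ≈ 6.66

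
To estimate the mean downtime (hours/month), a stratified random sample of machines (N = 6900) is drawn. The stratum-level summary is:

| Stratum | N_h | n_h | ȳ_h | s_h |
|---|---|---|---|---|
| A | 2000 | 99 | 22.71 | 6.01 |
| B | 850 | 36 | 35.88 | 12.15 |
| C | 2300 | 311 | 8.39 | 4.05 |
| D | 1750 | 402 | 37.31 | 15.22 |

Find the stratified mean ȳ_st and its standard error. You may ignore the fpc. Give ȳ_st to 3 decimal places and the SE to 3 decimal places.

ȳ_st ≈ 23.262, SE ≈ 0.369

ȳ_st = Σ W_h ȳ_h = (2000·22.71 + 850·35.88 + 2300·8.39 + 1750·37.31)/6900 = 23.26196
V̂(ȳ_st) = Σ W_h² s_h²/n_h, with W_h = N_h/N and N = 6900:
  stratum A: (2000/6900)²·6.01²/99 = 0.0306532
  stratum B: (850/6900)²·12.15²/36 = 0.0622286
  stratum C: (2300/6900)²·4.05²/311 = 0.00586013
  stratum D: (1750/6900)²·15.22²/402 = 0.0370665
V̂(ȳ_st) = 0.135808
SE(ȳ_st) = √0.135808 = 0.368522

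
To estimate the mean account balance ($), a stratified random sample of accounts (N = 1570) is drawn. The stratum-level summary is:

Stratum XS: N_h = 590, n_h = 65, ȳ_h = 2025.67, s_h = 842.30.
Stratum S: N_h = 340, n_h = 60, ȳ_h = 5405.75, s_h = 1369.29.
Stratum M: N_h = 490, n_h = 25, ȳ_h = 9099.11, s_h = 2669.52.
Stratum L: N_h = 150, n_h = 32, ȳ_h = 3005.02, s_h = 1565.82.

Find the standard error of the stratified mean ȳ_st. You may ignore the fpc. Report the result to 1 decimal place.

V̂(ȳ_st) = Σ W_h² s_h²/n_h, with W_h = N_h/N and N = 1570:
  stratum XS: (590/1570)²·842.30²/65 = 1541.43
  stratum S: (340/1570)²·1369.29²/60 = 1465.54
  stratum M: (490/1570)²·2669.52²/25 = 27766.4
  stratum L: (150/1570)²·1565.82²/32 = 699.386
V̂(ȳ_st) = 31472.7
SE(ȳ_st) = √31472.7 = 177.406

SE(ȳ_st) ≈ 177.4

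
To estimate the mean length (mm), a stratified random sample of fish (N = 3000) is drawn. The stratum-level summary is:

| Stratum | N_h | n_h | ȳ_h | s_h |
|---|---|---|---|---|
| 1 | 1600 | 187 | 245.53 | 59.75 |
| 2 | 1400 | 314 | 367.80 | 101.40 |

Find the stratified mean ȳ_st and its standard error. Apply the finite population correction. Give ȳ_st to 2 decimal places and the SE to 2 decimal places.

ȳ_st = Σ W_h ȳ_h = (1600·245.53 + 1400·367.80)/3000 = 302.58933
V̂(ȳ_st) = Σ W_h² (1 − n_h/N_h) s_h²/n_h, with W_h = N_h/N and N = 3000:
  stratum 1: (1600/3000)²·(1 − 187/1600)·59.75²/187 = 4.79572
  stratum 2: (1400/3000)²·(1 − 314/1400)·101.40²/314 = 5.53174
V̂(ȳ_st) = 10.3275
SE(ȳ_st) = √10.3275 = 3.21364

ȳ_st ≈ 302.59, SE ≈ 3.21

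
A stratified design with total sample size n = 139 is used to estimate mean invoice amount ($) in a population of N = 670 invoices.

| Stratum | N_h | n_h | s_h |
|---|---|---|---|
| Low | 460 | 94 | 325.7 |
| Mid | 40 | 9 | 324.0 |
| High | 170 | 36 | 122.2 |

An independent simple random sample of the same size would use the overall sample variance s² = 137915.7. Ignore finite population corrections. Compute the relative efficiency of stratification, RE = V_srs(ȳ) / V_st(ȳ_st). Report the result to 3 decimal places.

V̂(ȳ_st) = Σ W_h² s_h²/n_h, with W_h = N_h/N and N = 670:
  stratum Low: (460/670)²·325.7²/94 = 531.954
  stratum Mid: (40/670)²·324.0²/9 = 41.5736
  stratum High: (170/670)²·122.2²/36 = 26.7047
V_st = 600.232
V_srs = s²/n = 137915.7/139 = 992.199
Relative efficiency = V_srs / V_st = 992.199/600.232 = 1.6530

RE ≈ 1.653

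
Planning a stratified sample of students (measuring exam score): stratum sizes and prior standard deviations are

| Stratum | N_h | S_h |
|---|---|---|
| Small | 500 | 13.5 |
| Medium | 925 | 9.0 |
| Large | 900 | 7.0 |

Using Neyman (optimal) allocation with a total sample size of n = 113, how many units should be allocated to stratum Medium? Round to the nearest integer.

Neyman allocation: n_h = n · N_h S_h / Σ N_i S_i, with n = 113.
  stratum Small: N_h·S_h = 500·13.5 = 6750.00
  stratum Medium: N_h·S_h = 925·9.0 = 8325.00
  stratum Large: N_h·S_h = 900·7.0 = 6300.00
Σ N_h S_h = 21375.00
n for stratum Medium = 113·8325.00/21375.00 = 44.011 → 44

44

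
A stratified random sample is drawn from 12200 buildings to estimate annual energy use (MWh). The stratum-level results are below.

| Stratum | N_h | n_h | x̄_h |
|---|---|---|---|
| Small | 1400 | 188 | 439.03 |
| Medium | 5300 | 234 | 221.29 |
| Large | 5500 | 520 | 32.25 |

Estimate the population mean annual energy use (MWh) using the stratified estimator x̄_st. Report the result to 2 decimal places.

N = Σ N_h = 12200. Stratum weights W_h = N_h/N.
x̄_st = (1400·439.03 + 5300·221.29 + 5500·32.25) / 12200 = 161.0536

x̄_st ≈ 161.05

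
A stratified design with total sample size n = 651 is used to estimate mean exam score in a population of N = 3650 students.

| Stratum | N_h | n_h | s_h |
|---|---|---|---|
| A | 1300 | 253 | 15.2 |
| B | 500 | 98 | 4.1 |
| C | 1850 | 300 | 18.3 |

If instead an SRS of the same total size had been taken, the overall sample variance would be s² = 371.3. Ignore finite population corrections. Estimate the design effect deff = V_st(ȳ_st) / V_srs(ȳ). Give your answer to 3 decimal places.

V̂(ȳ_st) = Σ W_h² s_h²/n_h, with W_h = N_h/N and N = 3650:
  stratum A: (1300/3650)²·15.2²/253 = 0.115842
  stratum B: (500/3650)²·4.1²/98 = 0.00321881
  stratum C: (1850/3650)²·18.3²/300 = 0.286773
V_st = 0.405834
V_srs = s²/n = 371.3/651 = 0.570353
deff = V_st / V_srs = 0.405834/0.570353 = 0.7115

deff ≈ 0.712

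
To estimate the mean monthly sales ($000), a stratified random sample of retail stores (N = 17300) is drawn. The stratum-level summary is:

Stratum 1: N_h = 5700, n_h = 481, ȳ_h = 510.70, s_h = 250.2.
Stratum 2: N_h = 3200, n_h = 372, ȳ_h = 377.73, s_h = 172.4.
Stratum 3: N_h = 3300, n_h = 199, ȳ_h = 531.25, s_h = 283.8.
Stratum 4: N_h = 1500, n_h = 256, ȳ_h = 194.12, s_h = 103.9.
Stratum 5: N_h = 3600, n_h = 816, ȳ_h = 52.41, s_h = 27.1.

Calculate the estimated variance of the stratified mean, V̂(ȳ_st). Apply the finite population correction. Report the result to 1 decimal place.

V̂(ȳ_st) = Σ W_h² (1 − n_h/N_h) s_h²/n_h, with W_h = N_h/N and N = 17300:
  stratum 1: (5700/17300)²·(1 − 481/5700)·250.2²/481 = 12.936
  stratum 2: (3200/17300)²·(1 − 372/3200)·172.4²/372 = 2.41584
  stratum 3: (3300/17300)²·(1 − 199/3300)·283.8²/199 = 13.8387
  stratum 4: (1500/17300)²·(1 − 256/1500)·103.9²/256 = 0.262912
  stratum 5: (3600/17300)²·(1 − 816/3600)·27.1²/816 = 0.0301389
V̂(ȳ_st) = 29.4836

V̂(ȳ_st) ≈ 29.5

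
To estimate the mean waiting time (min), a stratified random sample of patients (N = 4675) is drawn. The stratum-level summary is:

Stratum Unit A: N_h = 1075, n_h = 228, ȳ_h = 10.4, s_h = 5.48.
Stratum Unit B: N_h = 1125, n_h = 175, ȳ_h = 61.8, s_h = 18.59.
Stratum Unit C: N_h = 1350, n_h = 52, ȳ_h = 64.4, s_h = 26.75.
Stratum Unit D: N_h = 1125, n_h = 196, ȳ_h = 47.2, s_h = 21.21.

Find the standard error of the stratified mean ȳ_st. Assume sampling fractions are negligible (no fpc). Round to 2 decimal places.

V̂(ȳ_st) = Σ W_h² s_h²/n_h, with W_h = N_h/N and N = 4675:
  stratum Unit A: (1075/4675)²·5.48²/228 = 0.00696434
  stratum Unit B: (1125/4675)²·18.59²/175 = 0.114357
  stratum Unit C: (1350/4675)²·26.75²/52 = 1.14749
  stratum Unit D: (1125/4675)²·21.21²/196 = 0.132913
V̂(ȳ_st) = 1.40172
SE(ȳ_st) = √1.40172 = 1.18394

SE(ȳ_st) ≈ 1.18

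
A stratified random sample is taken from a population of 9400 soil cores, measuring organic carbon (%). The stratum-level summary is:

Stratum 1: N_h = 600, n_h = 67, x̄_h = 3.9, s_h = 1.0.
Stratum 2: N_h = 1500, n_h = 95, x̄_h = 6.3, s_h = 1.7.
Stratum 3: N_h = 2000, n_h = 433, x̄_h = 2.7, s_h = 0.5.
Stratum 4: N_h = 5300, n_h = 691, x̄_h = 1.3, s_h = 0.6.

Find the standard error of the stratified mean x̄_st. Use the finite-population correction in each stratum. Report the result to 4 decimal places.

SE(x̄_st) ≈ 0.0307

V̂(x̄_st) = Σ W_h² (1 − n_h/N_h) s_h²/n_h, with W_h = N_h/N and N = 9400:
  stratum 1: (600/9400)²·(1 − 67/600)·1.0²/67 = 5.40192e-05
  stratum 2: (1500/9400)²·(1 − 95/1500)·1.7²/95 = 0.000725581
  stratum 3: (2000/9400)²·(1 − 433/2000)·0.5²/433 = 2.04784e-05
  stratum 4: (5300/9400)²·(1 − 691/5300)·0.6²/691 = 0.000144029
V̂(x̄_st) = 0.000944108
SE(x̄_st) = √0.000944108 = 0.0307263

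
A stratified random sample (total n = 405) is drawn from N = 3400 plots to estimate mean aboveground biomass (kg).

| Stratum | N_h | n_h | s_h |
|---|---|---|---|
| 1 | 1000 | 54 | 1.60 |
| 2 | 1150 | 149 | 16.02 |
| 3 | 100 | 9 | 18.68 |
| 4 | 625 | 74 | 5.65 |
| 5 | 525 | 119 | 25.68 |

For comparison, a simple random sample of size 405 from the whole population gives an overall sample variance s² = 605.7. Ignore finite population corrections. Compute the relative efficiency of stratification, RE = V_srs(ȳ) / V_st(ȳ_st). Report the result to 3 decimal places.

V̂(ȳ_st) = Σ W_h² s_h²/n_h, with W_h = N_h/N and N = 3400:
  stratum 1: (1000/3400)²·1.60²/54 = 0.00410099
  stratum 2: (1150/3400)²·16.02²/149 = 0.19705
  stratum 3: (100/3400)²·18.68²/9 = 0.0335393
  stratum 4: (625/3400)²·5.65²/74 = 0.014577
  stratum 5: (525/3400)²·25.68²/119 = 0.132131
V_st = 0.381398
V_srs = s²/n = 605.7/405 = 1.49556
Relative efficiency = V_srs / V_st = 1.49556/0.381398 = 3.9212

RE ≈ 3.921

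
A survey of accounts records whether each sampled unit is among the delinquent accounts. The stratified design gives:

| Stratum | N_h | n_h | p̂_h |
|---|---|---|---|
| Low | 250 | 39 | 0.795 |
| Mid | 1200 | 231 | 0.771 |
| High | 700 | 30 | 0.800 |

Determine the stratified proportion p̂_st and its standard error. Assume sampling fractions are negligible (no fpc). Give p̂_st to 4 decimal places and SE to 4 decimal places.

p̂_st ≈ 0.7832, SE ≈ 0.0297

N = 2150; stratum weights W_h = N_h/N.
p̂_st = Σ W_h p̂_h = (250·0.795 + 1200·0.771 + 700·0.800)/2150 = 0.78323
V̂(p̂_st) = Σ W_h² p̂_h(1−p̂_h)/(n_h−1):
  stratum Low: (250/2150)²·0.795·0.205/38 = 5.79883e-05
  stratum Mid: (1200/2150)²·0.771·0.229/230 = 0.000239137
  stratum High: (700/2150)²·0.800·0.200/29 = 0.000584845
V̂(p̂_st) = 0.000881971; SE = √V̂ = 0.029698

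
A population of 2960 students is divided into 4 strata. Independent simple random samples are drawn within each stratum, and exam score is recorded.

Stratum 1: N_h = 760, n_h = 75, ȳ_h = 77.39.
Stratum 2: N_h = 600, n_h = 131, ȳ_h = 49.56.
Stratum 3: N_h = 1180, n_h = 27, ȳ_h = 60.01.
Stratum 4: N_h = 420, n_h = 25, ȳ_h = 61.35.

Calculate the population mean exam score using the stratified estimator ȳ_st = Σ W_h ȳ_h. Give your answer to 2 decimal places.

N = Σ N_h = 2960. Stratum weights W_h = N_h/N.
ȳ_st = (760·77.39 + 600·49.56 + 1180·60.01 + 420·61.35) / 2960 = 62.5443

ȳ_st ≈ 62.54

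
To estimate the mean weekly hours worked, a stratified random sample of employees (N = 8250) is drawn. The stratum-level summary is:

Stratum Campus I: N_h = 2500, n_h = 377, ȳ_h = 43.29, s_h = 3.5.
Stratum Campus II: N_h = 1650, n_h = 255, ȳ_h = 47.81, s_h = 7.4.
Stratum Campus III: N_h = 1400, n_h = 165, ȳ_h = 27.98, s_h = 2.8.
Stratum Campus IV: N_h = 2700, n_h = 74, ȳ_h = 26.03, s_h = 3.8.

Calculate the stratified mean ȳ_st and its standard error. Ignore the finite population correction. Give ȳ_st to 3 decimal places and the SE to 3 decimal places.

ȳ_st = Σ W_h ȳ_h = (2500·43.29 + 1650·47.81 + 1400·27.98 + 2700·26.03)/8250 = 35.94721
V̂(ȳ_st) = Σ W_h² s_h²/n_h, with W_h = N_h/N and N = 8250:
  stratum Campus I: (2500/8250)²·3.5²/377 = 0.00298378
  stratum Campus II: (1650/8250)²·7.4²/255 = 0.0085898
  stratum Campus III: (1400/8250)²·2.8²/165 = 0.0013683
  stratum Campus IV: (2700/8250)²·3.8²/74 = 0.0209004
V̂(ȳ_st) = 0.0338423
SE(ȳ_st) = √0.0338423 = 0.183963

ȳ_st ≈ 35.947, SE ≈ 0.184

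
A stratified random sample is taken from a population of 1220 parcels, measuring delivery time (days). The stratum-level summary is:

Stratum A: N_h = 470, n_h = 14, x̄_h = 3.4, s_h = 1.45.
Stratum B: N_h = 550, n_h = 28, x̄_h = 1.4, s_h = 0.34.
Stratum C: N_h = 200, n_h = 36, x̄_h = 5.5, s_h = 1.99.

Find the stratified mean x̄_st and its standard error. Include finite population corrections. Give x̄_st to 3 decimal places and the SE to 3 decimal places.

x̄_st ≈ 2.843, SE ≈ 0.158

x̄_st = Σ W_h x̄_h = (470·3.4 + 550·1.4 + 200·5.5)/1220 = 2.84262
V̂(x̄_st) = Σ W_h² (1 − n_h/N_h) s_h²/n_h, with W_h = N_h/N and N = 1220:
  stratum A: (470/1220)²·(1 − 14/470)·1.45²/14 = 0.0216247
  stratum B: (550/1220)²·(1 − 28/550)·0.34²/28 = 0.000796367
  stratum C: (200/1220)²·(1 − 36/200)·1.99²/36 = 0.00242414
V̂(x̄_st) = 0.0248453
SE(x̄_st) = √0.0248453 = 0.157624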